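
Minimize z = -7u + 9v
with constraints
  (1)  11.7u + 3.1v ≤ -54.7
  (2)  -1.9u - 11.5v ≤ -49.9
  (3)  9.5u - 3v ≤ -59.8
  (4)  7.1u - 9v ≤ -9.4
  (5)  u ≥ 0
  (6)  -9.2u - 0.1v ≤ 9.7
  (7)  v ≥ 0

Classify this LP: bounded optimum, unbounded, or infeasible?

infeasible

The boundaries 9.5u - 3v = -59.8 and u = 0 meet at (0, 299/15), but that point violates 11.7u + 3.1v ≤ -54.7. Every candidate vertex is excluded by some other constraint, so the feasible region is empty.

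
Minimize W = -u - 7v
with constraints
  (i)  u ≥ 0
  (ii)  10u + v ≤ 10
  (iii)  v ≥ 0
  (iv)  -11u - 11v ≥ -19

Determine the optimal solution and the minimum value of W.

u = 0, v = 19/11, minimum W = -133/11

Extreme points and W = -u - 7v:
  (0, 0) → W = 0
  (0, 19/11) → W = -133/11
  (1, 0) → W = -1
  (91/99, 80/99) → W = -217/33

The optimum lies where u = 0 and -11u - 11v = -19.
Solving simultaneously gives u = 0, v = 19/11.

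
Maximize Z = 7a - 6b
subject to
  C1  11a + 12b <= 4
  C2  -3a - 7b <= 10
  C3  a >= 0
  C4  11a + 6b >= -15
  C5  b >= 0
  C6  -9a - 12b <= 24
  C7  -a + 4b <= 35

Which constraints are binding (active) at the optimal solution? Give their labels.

Extreme points and Z = 7a - 6b:
  (0, 1/3) → Z = -2
  (4/11, 0) → Z = 28/11
  (0, 0) → Z = 0

The maximum is at (4/11, 0). Substituting into each constraint, equality holds for C1 and C5; the remaining constraints have slack.

C1 and C5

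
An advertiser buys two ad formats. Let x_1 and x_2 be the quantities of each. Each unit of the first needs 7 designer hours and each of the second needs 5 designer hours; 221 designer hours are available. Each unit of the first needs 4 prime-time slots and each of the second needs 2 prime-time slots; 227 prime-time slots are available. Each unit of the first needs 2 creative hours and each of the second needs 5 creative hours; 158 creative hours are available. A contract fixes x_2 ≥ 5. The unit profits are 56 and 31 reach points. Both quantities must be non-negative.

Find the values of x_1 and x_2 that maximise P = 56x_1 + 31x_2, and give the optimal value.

x_1 = 28, x_2 = 5, maximum P = 1723

Extreme points and P = 56x_1 + 31x_2:
  (0, 158/5) → P = 4898/5
  (0, 5) → P = 155
  (63/5, 664/25) → P = 38224/25
  (28, 5) → P = 1723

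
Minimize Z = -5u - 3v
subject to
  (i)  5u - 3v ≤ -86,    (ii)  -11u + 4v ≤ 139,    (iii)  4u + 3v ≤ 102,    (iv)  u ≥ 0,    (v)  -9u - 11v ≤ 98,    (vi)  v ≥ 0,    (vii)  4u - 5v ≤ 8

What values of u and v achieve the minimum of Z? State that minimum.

u = 16/9, v = 854/27, minimum Z = -934/9

Corner points and Z = -5u - 3v:
  (16/9, 854/27) → Z = -934/9
  (0, 86/3) → Z = -86
  (0, 34) → Z = -102

At the optimal vertex, 5u - 3v = -86 and 4u + 3v = 102.
Solving simultaneously gives u = 16/9, v = 854/27.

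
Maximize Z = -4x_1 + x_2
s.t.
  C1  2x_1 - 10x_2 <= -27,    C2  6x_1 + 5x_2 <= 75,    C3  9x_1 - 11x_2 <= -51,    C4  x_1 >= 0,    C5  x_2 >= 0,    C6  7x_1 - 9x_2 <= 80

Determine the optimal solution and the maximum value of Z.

x_1 = 0, x_2 = 15, maximum Z = 15

Extreme points and Z = -4x_1 + x_2:
  (190/37, 327/37) → Z = -433/37
  (0, 15) → Z = 15
  (0, 51/11) → Z = 51/11

At the optimal vertex, 6x_1 + 5x_2 = 75 and x_1 = 0.
Solving simultaneously gives x_1 = 0, x_2 = 15.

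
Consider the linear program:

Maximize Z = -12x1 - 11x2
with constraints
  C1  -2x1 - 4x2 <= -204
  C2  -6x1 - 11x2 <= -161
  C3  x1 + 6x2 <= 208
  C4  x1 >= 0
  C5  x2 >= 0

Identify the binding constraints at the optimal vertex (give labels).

Feasible corners and Z = -12x1 - 11x2:
  (49, 53/2) → Z = -1759/2
  (102, 0) → Z = -1224
  (208, 0) → Z = -2496

The maximum is at (49, 53/2). Substituting into each constraint, equality holds for C1 and C3; the remaining constraints have slack.

C1 and C3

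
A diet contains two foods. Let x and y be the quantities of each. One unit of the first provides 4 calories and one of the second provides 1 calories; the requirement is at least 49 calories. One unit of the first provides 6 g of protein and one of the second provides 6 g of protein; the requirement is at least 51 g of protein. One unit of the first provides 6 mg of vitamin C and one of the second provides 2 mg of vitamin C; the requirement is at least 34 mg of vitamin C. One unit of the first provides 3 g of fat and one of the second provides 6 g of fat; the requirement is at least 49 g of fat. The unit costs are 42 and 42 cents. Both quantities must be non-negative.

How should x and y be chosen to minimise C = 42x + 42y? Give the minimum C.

x = 35/3, y = 7/3, minimum C = 588

Corner points and C = 42x + 42y:
  (0, 49) → C = 2058
  (49/3, 0) → C = 686
  (35/3, 7/3) → C = 588
The feasible region is unbounded (it extends along (0, 1), (1, 0)), but C strictly increases along every unbounded feasible direction, so there is no improving ray and the minimum is attained at a vertex.

The binding constraints are 4x + y = 49 and 3x + 6y = 49.
Solving simultaneously gives x = 35/3, y = 7/3.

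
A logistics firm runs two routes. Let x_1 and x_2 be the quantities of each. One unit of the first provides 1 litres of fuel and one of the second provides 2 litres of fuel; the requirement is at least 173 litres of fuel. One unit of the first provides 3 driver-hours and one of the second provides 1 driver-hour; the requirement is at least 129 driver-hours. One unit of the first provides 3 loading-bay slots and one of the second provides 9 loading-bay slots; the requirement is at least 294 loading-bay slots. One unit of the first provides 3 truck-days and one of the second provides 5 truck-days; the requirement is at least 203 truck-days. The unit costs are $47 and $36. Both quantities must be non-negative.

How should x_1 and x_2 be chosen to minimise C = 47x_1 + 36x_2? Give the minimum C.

x_1 = 17, x_2 = 78, minimum C = 3607

The feasible region is unbounded (it extends along (0, 1), (1, 0)), but C strictly increases along every unbounded feasible direction, so there is no improving ray and the minimum is attained at a vertex.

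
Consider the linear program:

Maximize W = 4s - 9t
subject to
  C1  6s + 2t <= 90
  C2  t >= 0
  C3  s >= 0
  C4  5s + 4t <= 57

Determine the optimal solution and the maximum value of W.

Vertices and W = 4s - 9t:
  (0, 0) → W = 0
  (57/5, 0) → W = 228/5
  (0, 57/4) → W = -513/4

The binding constraints are t = 0 and 5s + 4t = 57.
Solving simultaneously gives s = 57/5, t = 0.

s = 57/5, t = 0, maximum W = 228/5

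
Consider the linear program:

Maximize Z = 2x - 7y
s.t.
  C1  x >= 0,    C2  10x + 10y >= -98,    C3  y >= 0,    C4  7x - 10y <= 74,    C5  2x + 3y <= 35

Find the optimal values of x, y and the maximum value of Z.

x = 74/7, y = 0, maximum Z = 148/7

Vertices and Z = 2x - 7y:
  (0, 0) → Z = 0
  (0, 35/3) → Z = -245/3
  (74/7, 0) → Z = 148/7
  (572/41, 97/41) → Z = 465/41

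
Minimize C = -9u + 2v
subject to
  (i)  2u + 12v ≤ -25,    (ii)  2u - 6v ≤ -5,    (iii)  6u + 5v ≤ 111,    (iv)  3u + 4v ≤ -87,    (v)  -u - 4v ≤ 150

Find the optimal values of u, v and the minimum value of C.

u = -271/13, v = -159/26, minimum C = 2280/13

Corner points and C = -9u + 2v:
  (-236/7, 99/28) → C = 621/2
  (-425, 275/4) → C = 7925/2
  (-271/13, -159/26) → C = 2280/13
  (-460/7, -295/14) → C = 3845/7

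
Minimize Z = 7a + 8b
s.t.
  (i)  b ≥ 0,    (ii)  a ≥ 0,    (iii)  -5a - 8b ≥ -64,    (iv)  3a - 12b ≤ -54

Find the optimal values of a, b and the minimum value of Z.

Feasible corners and Z = 7a + 8b:
  (0, 8) → Z = 64
  (0, 9/2) → Z = 36
  (4, 11/2) → Z = 72

The binding constraints are a = 0 and 3a - 12b = -54.
Solving simultaneously gives a = 0, b = 9/2.

a = 0, b = 9/2, minimum Z = 36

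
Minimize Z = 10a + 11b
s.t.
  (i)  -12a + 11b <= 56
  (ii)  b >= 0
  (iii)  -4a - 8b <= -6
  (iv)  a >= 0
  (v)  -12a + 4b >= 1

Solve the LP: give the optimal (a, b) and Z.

Corner points and Z = 10a + 11b:
  (0, 56/11) → Z = 56
  (71/28, 55/7) → Z = 1565/14
  (0, 3/4) → Z = 33/4
  (1/7, 19/28) → Z = 249/28

a = 0, b = 3/4, minimum Z = 33/4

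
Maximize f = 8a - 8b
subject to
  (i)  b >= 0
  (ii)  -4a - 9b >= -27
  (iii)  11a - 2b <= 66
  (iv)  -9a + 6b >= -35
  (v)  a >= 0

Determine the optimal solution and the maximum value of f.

Feasible corners and f = 8a - 8b:
  (35/9, 0) → f = 280/9
  (0, 0) → f = 0
  (159/35, 103/105) → f = 2992/105
  (0, 3) → f = -24

The optimum lies where b = 0 and -9a + 6b = -35.
Solving simultaneously gives a = 35/9, b = 0.

a = 35/9, b = 0, maximum f = 280/9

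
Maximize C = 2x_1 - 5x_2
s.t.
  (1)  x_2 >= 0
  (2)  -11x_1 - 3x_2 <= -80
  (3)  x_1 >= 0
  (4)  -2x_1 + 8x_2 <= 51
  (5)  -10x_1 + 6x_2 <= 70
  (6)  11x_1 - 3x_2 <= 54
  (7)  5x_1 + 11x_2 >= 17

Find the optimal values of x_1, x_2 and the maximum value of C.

x_1 = 67/11, x_2 = 13/3, maximum C = -313/33

Corner points and C = 2x_1 - 5x_2:
  (487/94, 721/94) → C = -2631/94
  (67/11, 13/3) → C = -313/33
  (585/82, 669/82) → C = -2175/82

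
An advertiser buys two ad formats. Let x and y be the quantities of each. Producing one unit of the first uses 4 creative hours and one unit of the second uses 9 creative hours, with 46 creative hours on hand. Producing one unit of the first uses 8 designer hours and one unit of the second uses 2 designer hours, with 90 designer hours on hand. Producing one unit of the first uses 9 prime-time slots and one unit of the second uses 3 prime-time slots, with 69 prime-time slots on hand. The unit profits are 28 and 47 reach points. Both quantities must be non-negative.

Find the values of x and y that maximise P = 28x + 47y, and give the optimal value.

x = 7, y = 2, maximum P = 290

Vertices and P = 28x + 47y:
  (0, 0) → P = 0
  (0, 46/9) → P = 2162/9
  (23/3, 0) → P = 644/3
  (7, 2) → P = 290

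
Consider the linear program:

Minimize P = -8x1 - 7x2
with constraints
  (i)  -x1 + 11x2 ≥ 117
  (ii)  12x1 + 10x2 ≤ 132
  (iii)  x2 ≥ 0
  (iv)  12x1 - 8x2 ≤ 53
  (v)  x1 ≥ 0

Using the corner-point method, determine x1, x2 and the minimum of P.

x1 = 0, x2 = 66/5, minimum P = -462/5

Extreme points and P = -8x1 - 7x2:
  (141/71, 768/71) → P = -6504/71
  (0, 117/11) → P = -819/11
  (0, 66/5) → P = -462/5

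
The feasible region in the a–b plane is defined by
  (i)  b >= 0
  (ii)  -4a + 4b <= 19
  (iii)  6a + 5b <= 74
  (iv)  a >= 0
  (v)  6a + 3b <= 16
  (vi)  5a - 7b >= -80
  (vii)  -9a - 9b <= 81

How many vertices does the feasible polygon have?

Intersecting each pair of boundary lines and keeping only the points that satisfy every inequality leaves:
  (0, 0)
  (8/3, 0)
  (0, 19/4)
  (7/36, 89/18)

4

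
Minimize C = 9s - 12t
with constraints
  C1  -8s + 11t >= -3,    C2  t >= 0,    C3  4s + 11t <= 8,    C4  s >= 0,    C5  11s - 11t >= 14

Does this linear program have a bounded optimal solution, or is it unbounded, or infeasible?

infeasible

The boundaries -8s + 11t = -3 and t = 0 meet at (3/8, 0), but that point violates 11s - 11t ≥ 14. Every candidate vertex is excluded by some other constraint, so the feasible region is empty.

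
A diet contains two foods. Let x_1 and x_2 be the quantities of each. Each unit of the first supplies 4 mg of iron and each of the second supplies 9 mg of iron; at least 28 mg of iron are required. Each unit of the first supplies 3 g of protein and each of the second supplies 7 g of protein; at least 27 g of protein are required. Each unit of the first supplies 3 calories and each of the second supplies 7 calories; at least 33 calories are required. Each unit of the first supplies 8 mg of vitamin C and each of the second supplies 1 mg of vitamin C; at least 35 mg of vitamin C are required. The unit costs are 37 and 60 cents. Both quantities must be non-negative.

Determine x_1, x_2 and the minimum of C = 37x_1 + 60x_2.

Feasible corners and C = 37x_1 + 60x_2:
  (0, 35) → C = 2100
  (11, 0) → C = 407
  (4, 3) → C = 328
The feasible region is unbounded (it extends along (0, 1), (1, 0)), but C strictly increases along every unbounded feasible direction, so there is no improving ray and the minimum is attained at a vertex.

At the optimal vertex, 3x_1 + 7x_2 = 33 and 8x_1 + x_2 = 35.
Solving simultaneously gives x_1 = 4, x_2 = 3.

x_1 = 4, x_2 = 3, minimum C = 328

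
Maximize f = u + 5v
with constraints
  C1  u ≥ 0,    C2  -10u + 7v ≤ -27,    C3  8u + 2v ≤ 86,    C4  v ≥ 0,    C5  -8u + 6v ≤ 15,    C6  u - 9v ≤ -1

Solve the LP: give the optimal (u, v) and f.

u = 164/19, v = 161/19, maximum f = 51

Vertices and f = u + 5v:
  (164/19, 161/19) → f = 51
  (250/83, 37/83) → f = 435/83
  (386/37, 47/37) → f = 621/37

The binding constraints are -10u + 7v = -27 and 8u + 2v = 86.
Solving simultaneously gives u = 164/19, v = 161/19.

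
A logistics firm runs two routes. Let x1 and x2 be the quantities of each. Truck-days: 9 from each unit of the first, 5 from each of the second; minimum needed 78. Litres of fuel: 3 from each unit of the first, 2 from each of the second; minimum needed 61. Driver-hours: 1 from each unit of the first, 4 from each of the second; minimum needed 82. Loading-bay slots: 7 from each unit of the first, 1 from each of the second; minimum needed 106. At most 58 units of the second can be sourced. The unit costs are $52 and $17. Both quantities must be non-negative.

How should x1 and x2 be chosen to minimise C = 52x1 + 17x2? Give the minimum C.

Feasible corners and C = 52x1 + 17x2:
  (82, 0) → C = 4264
  (38/3, 52/3) → C = 2860/3
  (48/7, 58) → C = 9398/7
The feasible region is unbounded (it extends along (1, 0)), but C strictly increases along every unbounded feasible direction, so there is no improving ray and the minimum is attained at a vertex.

The binding constraints are x1 + 4x2 = 82 and 7x1 + x2 = 106.
Solving simultaneously gives x1 = 38/3, x2 = 52/3.

x1 = 38/3, x2 = 52/3, minimum C = 2860/3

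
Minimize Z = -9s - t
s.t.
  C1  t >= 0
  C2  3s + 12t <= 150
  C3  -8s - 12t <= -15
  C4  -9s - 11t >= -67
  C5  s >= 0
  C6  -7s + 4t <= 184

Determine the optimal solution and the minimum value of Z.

s = 67/9, t = 0, minimum Z = -67

Vertices and Z = -9s - t:
  (15/8, 0) → Z = -135/8
  (67/9, 0) → Z = -67
  (0, 5/4) → Z = -5/4
  (0, 67/11) → Z = -67/11

The optimum lies where t = 0 and -9s - 11t = -67.
Solving simultaneously gives s = 67/9, t = 0.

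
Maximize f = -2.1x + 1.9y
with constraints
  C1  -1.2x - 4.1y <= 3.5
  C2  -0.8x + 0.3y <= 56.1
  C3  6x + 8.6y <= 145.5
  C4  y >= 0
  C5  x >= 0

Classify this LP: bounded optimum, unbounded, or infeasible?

bounded optimum

Extreme points and f = -2.1x + 1.9y:
  (24.25, 0) → f = -50.925
  (0, 1455/86) → f = 5529/172
  (0, 0) → f = 0
The feasible region has finitely many vertices and no improving ray; the maximum is 5529/172 at (0, 1455/86).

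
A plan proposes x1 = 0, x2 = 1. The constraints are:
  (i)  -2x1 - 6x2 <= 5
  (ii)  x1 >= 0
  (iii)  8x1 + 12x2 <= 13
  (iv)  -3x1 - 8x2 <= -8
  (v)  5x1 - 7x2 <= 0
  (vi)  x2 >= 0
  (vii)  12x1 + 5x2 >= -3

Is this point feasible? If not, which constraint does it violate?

feasible

(i): -6 ≤ 5 ✓
(ii): 0 ≥ 0 ✓
(iii): 12 ≤ 13 ✓
(iv): -8 ≤ -8 ✓
(v): -7 ≤ 0 ✓
(vi): 1 ≥ 0 ✓
(vii): 5 ≥ -3 ✓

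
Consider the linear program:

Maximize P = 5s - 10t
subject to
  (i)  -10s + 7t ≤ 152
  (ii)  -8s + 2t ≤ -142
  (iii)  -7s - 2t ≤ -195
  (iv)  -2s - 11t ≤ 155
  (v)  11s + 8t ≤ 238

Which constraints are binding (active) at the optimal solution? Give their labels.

(iv) and (v)

Extreme points and P = 5s - 10t:
  (2455/73, -1475/73) → P = 27025/73
  (542/17, -479/34) → P = 5105/17
  (1286/35, -727/35) → P = 2740/7

The maximum is at (1286/35, -727/35). Substituting into each constraint, equality holds for (iv) and (v); the remaining constraints have slack.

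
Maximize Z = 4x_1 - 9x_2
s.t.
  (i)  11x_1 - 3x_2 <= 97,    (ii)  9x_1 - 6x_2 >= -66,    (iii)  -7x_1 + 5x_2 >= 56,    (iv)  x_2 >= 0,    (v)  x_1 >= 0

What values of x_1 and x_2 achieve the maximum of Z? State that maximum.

The binding constraints are 9x_1 - 6x_2 = -66 and -7x_1 + 5x_2 = 56.
Solving simultaneously gives x_1 = 2, x_2 = 14.

x_1 = 2, x_2 = 14, maximum Z = -118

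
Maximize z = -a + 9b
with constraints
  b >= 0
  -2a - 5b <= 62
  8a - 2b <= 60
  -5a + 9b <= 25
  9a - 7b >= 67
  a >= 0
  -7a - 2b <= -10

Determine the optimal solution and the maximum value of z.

a = 143/19, b = 2/19, maximum z = -125/19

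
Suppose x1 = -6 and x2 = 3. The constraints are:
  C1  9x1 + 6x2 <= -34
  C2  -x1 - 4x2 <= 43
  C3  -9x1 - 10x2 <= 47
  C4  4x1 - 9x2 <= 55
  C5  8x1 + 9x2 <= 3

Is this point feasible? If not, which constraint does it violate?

feasible

C1: -36 ≤ -34 ✓
C2: -6 ≤ 43 ✓
C3: 24 ≤ 47 ✓
C4: -51 ≤ 55 ✓
C5: -21 ≤ 3 ✓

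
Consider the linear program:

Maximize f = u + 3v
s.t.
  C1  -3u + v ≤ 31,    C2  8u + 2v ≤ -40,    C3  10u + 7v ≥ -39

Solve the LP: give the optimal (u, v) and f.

Corner points and f = u + 3v:
  (-51/7, 64/7) → f = 141/7
  (-256/31, 193/31) → f = 323/31
  (-101/18, 22/9) → f = 31/18

u = -51/7, v = 64/7, maximum f = 141/7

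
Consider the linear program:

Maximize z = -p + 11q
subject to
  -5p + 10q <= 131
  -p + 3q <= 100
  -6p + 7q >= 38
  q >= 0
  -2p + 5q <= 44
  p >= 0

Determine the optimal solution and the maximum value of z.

p = 59/8, q = 47/4, maximum z = 975/8

Extreme points and z = -p + 11q:
  (59/8, 47/4) → z = 975/8
  (0, 38/7) → z = 418/7
  (0, 44/5) → z = 484/5

The optimum lies where -6p + 7q = 38 and -2p + 5q = 44.
Solving simultaneously gives p = 59/8, q = 47/4.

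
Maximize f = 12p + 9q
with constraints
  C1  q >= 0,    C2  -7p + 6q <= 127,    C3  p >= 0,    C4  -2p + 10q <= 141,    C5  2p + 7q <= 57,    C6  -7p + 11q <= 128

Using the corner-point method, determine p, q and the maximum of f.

p = 57/2, q = 0, maximum f = 342

Corner points and f = 12p + 9q:
  (0, 0) → f = 0
  (57/2, 0) → f = 342
  (0, 57/7) → f = 513/7

At the optimal vertex, q = 0 and 2p + 7q = 57.
Solving simultaneously gives p = 57/2, q = 0.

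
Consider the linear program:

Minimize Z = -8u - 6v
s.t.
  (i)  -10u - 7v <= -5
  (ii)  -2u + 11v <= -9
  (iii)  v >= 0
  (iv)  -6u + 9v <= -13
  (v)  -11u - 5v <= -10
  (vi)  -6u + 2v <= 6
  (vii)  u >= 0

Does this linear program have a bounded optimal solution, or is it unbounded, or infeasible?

unbounded

From the feasible point (9/2, 0), moving in the direction (11, 2) keeps every constraint satisfied while Z decreases without bound.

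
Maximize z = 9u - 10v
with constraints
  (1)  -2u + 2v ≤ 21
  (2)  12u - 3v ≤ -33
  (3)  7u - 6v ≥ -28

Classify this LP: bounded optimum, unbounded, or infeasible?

unbounded

From the feasible point (-38/17, 35/17), moving in the direction (-3, -12) keeps every constraint satisfied while z increases without bound.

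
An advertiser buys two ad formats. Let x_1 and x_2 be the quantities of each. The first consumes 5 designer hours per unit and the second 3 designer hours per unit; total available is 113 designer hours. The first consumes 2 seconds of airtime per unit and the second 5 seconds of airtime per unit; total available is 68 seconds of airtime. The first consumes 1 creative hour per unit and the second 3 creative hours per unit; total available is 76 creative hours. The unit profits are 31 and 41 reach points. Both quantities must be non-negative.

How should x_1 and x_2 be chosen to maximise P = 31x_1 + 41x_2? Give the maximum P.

x_1 = 19, x_2 = 6, maximum P = 835

Feasible corners and P = 31x_1 + 41x_2:
  (0, 0) → P = 0
  (0, 68/5) → P = 2788/5
  (113/5, 0) → P = 3503/5
  (19, 6) → P = 835

The binding constraints are 5x_1 + 3x_2 = 113 and 2x_1 + 5x_2 = 68.
Solving simultaneously gives x_1 = 19, x_2 = 6.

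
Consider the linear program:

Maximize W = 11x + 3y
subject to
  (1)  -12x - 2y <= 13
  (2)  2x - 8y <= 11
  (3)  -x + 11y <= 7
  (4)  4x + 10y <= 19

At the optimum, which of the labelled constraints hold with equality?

Feasible corners and W = 11x + 3y:
  (-41/50, -79/50) → W = -344/25
  (-157/134, 71/134) → W = -757/67
  (131/26, -3/26) → W = 716/13
  (139/54, 47/54) → W = 835/27

The maximum is at (131/26, -3/26). Substituting into each constraint, equality holds for (2) and (4); the remaining constraints have slack.

(2) and (4)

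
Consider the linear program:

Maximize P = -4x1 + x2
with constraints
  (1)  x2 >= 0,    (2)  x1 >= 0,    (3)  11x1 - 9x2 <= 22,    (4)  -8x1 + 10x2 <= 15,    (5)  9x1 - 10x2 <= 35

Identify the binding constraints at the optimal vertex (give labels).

(2) and (4)

Vertices and P = -4x1 + x2:
  (0, 0) → P = 0
  (2, 0) → P = -8
  (0, 3/2) → P = 3/2
  (355/38, 341/38) → P = -1079/38

The maximum is at (0, 3/2). Substituting into each constraint, equality holds for (2) and (4); the remaining constraints have slack.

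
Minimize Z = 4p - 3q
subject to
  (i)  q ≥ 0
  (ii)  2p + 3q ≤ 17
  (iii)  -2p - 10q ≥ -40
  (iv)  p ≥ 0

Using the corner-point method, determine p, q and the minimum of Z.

p = 0, q = 4, minimum Z = -12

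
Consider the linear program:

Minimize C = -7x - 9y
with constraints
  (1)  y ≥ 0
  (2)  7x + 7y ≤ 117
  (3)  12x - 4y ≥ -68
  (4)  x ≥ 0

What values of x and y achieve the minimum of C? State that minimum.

Extreme points and C = -7x - 9y:
  (117/7, 0) → C = -117
  (0, 0) → C = 0
  (0, 117/7) → C = -1053/7

The optimum lies where 7x + 7y = 117 and x = 0.
Solving simultaneously gives x = 0, y = 117/7.

x = 0, y = 117/7, minimum C = -1053/7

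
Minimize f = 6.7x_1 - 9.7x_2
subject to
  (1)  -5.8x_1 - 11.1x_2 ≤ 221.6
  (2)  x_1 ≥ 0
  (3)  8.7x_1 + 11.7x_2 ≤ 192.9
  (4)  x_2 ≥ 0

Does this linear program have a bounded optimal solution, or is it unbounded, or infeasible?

bounded optimum

Vertices and f = 6.7x_1 - 9.7x_2:
  (0, 643/39) → f = -62371/390
  (0, 0) → f = 0
  (643/29, 0) → f = 43081/290
The feasible region has finitely many vertices and no improving ray; the minimum is -62371/390 at (0, 643/39).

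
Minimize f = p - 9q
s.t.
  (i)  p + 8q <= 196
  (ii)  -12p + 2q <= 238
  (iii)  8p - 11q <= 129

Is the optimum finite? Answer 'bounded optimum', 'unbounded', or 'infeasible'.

bounded optimum

Feasible corners and f = p - 9q:
  (-108/7, 185/7) → f = -1773/7
  (3188/75, 1439/75) → f = -9763/75
  (-719/29, -863/29) → f = 7048/29
The feasible region has finitely many vertices and no improving ray; the minimum is -1773/7 at (-108/7, 185/7).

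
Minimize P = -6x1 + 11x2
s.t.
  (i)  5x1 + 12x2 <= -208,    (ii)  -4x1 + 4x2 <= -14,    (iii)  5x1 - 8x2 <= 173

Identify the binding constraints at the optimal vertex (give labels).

Corner points and P = -6x1 + 11x2:
  (-166/17, -451/34) → P = -2969/34
  (103/25, -381/20) → P = -23427/100
  (-145/3, -311/6) → P = -1681/6

The minimum is at (-145/3, -311/6). Substituting into each constraint, equality holds for (ii) and (iii); the remaining constraints have slack.

(ii) and (iii)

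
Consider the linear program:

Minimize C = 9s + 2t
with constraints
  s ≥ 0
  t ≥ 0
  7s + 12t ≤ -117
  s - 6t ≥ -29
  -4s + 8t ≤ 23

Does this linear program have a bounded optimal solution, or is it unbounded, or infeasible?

The boundaries s = 0 and t = 0 meet at (0, 0), but that point violates 7s + 12t ≤ -117. Every candidate vertex is excluded by some other constraint, so the feasible region is empty.

infeasible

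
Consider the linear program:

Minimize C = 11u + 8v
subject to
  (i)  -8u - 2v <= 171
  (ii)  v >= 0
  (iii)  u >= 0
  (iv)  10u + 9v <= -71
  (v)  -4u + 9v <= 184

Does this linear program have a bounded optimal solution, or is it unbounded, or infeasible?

The boundaries -8u - 2v = 171 and v = 0 meet at (-171/8, 0), but that point violates u ≥ 0. Every candidate vertex is excluded by some other constraint, so the feasible region is empty.

infeasible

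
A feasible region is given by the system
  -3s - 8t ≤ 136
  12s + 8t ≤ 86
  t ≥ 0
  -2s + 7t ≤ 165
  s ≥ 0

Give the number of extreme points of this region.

Of the 10 pairwise boundary intersections, those satisfying every inequality are:
  (43/6, 0)
  (0, 43/4)
  (0, 0)

3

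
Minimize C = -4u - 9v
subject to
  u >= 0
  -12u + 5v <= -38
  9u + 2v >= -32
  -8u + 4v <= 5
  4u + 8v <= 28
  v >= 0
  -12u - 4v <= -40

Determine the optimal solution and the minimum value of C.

Extreme points and C = -4u - 9v:
  (111/29, 46/29) → C = -858/29
  (88/27, 2/9) → C = -406/27
  (7, 0) → C = -28
  (10/3, 0) → C = -40/3

u = 111/29, v = 46/29, minimum C = -858/29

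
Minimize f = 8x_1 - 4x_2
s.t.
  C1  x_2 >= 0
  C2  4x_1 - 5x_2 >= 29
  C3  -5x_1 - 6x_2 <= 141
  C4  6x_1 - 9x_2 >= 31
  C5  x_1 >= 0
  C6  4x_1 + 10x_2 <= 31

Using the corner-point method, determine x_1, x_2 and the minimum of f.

x_1 = 29/4, x_2 = 0, minimum f = 58

Corner points and f = 8x_1 - 4x_2:
  (29/4, 0) → f = 58
  (31/4, 0) → f = 62
  (89/12, 2/15) → f = 294/5

The binding constraints are x_2 = 0 and 4x_1 - 5x_2 = 29.
Solving simultaneously gives x_1 = 29/4, x_2 = 0.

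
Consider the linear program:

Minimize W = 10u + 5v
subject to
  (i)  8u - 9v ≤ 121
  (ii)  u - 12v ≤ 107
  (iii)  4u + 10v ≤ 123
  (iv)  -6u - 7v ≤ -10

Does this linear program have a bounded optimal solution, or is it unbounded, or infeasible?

bounded optimum

Extreme points and W = 10u + 5v:
  (2317/116, 125/29) → W = 12835/58
  (937/110, -323/55) → W = 614/11
  (-761/32, 349/16) → W = -515/4
The feasible region has finitely many vertices and no improving ray; the minimum is -515/4 at (-761/32, 349/16).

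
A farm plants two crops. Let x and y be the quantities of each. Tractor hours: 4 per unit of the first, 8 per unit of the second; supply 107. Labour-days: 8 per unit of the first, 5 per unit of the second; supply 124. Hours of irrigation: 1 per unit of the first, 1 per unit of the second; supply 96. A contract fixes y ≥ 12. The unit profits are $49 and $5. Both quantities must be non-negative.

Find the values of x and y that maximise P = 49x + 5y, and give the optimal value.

x = 11/4, y = 12, maximum P = 779/4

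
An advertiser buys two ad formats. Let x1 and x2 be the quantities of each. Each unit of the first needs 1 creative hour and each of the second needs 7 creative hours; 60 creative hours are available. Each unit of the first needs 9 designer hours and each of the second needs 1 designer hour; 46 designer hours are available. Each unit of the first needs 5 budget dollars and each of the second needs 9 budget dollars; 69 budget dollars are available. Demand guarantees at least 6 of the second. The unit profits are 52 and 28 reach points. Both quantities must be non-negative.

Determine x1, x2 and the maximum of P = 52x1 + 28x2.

x1 = 3, x2 = 6, maximum P = 324

Extreme points and P = 52x1 + 28x2:
  (0, 23/3) → P = 644/3
  (0, 6) → P = 168
  (3, 6) → P = 324

The binding constraints are 5x1 + 9x2 = 69 and x2 = 6.
Solving simultaneously gives x1 = 3, x2 = 6.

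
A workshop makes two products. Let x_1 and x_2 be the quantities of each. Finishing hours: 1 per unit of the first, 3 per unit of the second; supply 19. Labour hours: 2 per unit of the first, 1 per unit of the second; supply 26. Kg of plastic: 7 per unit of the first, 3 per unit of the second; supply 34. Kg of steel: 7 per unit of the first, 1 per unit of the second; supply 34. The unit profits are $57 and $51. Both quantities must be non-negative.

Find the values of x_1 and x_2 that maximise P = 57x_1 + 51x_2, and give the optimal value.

x_1 = 5/2, x_2 = 11/2, maximum P = 423

The binding constraints are x_1 + 3x_2 = 19 and 7x_1 + 3x_2 = 34.
Solving simultaneously gives x_1 = 5/2, x_2 = 11/2.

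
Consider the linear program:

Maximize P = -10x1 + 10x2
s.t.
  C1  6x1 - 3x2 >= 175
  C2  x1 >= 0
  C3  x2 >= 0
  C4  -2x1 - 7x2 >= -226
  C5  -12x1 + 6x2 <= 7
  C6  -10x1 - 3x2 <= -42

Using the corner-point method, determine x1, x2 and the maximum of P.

x1 = 1903/48, x2 = 503/24, maximum P = -1495/8

Feasible corners and P = -10x1 + 10x2:
  (175/6, 0) → P = -875/3
  (1903/48, 503/24) → P = -1495/8
  (113, 0) → P = -1130

At the optimal vertex, 6x1 - 3x2 = 175 and -2x1 - 7x2 = -226.
Solving simultaneously gives x1 = 1903/48, x2 = 503/24.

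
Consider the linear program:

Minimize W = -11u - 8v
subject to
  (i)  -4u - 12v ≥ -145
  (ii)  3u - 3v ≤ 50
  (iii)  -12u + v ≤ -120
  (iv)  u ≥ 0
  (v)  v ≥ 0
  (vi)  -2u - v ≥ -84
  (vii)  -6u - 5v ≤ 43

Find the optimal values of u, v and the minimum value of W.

Corner points and W = -11u - 8v:
  (345/16, 235/48) → W = -13265/48
  (1585/148, 315/37) → W = -27515/148
  (50/3, 0) → W = -550/3
  (10, 0) → W = -110

The binding constraints are -4u - 12v = -145 and 3u - 3v = 50.
Solving simultaneously gives u = 345/16, v = 235/48.

u = 345/16, v = 235/48, minimum W = -13265/48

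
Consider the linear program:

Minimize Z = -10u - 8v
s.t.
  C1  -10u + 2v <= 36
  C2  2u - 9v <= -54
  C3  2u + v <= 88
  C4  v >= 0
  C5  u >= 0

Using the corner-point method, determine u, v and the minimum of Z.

u = 10, v = 68, minimum Z = -644

Corner points and Z = -10u - 8v:
  (10, 68) → Z = -644
  (0, 18) → Z = -144
  (369/10, 71/5) → Z = -2413/5
  (0, 6) → Z = -48

The binding constraints are -10u + 2v = 36 and 2u + v = 88.
Solving simultaneously gives u = 10, v = 68.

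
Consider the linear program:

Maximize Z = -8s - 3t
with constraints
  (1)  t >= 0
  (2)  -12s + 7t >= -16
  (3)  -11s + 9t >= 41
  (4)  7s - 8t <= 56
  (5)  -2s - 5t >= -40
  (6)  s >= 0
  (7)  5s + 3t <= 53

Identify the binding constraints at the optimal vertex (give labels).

Corner points and Z = -8s - 3t:
  (155/73, 522/73) → Z = -2806/73
  (0, 41/9) → Z = -41/3
  (0, 8) → Z = -24

The maximum is at (0, 41/9). Substituting into each constraint, equality holds for (3) and (6); the remaining constraints have slack.

(3) and (6)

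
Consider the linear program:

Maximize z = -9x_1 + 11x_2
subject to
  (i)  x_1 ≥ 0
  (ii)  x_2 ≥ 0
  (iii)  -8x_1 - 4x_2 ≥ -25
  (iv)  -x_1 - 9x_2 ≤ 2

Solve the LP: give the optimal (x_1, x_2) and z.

x_1 = 0, x_2 = 25/4, maximum z = 275/4

Extreme points and z = -9x_1 + 11x_2:
  (0, 0) → z = 0
  (0, 25/4) → z = 275/4
  (25/8, 0) → z = -225/8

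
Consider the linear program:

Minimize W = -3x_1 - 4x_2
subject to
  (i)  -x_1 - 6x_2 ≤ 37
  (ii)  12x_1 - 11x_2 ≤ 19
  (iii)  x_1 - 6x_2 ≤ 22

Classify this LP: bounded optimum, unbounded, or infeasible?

From the feasible point (-15/2, -59/12), moving in the direction (11, 12) keeps every constraint satisfied while W decreases without bound.

unbounded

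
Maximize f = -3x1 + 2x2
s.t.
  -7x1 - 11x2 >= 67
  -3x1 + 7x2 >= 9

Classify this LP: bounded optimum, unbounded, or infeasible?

unbounded

From the feasible point (-284/41, -69/41), moving in the direction (-7, -3) keeps every constraint satisfied while f increases without bound.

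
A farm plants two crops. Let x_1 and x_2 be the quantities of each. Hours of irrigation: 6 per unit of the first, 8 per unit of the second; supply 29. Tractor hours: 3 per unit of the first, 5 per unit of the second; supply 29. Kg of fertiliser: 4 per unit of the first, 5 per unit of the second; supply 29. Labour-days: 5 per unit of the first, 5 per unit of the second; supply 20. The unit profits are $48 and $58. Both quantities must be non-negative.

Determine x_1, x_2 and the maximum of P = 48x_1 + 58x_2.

x_1 = 3/2, x_2 = 5/2, maximum P = 217

Corner points and P = 48x_1 + 58x_2:
  (0, 0) → P = 0
  (0, 29/8) → P = 841/4
  (4, 0) → P = 192
  (3/2, 5/2) → P = 217

The binding constraints are 6x_1 + 8x_2 = 29 and 5x_1 + 5x_2 = 20.
Solving simultaneously gives x_1 = 3/2, x_2 = 5/2.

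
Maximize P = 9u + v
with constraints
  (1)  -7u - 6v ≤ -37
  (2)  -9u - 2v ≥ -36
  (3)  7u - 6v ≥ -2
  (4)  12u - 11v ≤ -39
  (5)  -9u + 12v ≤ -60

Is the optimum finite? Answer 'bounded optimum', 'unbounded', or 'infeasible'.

The boundaries 12u - 11v = -39 and -9u + 12v = -60 meet at (-376/15, -119/5), but that point violates -7u - 6v ≤ -37. Every candidate vertex is excluded by some other constraint, so the feasible region is empty.

infeasible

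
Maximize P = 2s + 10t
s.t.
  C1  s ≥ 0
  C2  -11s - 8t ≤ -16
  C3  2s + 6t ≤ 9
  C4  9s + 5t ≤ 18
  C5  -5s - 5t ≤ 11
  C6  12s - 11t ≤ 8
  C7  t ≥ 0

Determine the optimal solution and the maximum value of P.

Corner points and P = 2s + 10t:
  (12/25, 67/50) → P = 359/25
  (240/217, 104/217) → P = 1520/217
  (63/44, 45/44) → P = 144/11
  (238/159, 48/53) → P = 1916/159

s = 12/25, t = 67/50, maximum P = 359/25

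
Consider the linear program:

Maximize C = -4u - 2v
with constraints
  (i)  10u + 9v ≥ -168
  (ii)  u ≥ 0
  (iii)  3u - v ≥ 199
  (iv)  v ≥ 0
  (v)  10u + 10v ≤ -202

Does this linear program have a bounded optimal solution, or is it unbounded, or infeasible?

infeasible

The boundaries 10u + 9v = -168 and 3u - v = 199 meet at (1623/37, -2494/37), but that point violates v ≥ 0. Every candidate vertex is excluded by some other constraint, so the feasible region is empty.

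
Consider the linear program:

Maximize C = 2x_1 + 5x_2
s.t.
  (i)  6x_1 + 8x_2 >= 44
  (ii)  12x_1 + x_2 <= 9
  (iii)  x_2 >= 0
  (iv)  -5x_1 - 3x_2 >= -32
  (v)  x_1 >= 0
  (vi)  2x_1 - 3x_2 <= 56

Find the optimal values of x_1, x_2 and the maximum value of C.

x_1 = 0, x_2 = 9, maximum C = 45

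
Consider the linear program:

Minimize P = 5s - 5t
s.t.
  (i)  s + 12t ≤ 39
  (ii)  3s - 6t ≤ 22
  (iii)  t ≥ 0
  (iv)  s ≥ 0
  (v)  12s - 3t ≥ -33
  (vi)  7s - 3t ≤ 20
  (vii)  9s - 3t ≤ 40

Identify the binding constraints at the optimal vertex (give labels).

Corner points and P = 5s - 5t:
  (0, 13/4) → P = -65/4
  (119/29, 253/87) → P = 520/87
  (0, 0) → P = 0
  (20/7, 0) → P = 100/7

The minimum is at (0, 13/4). Substituting into each constraint, equality holds for (i) and (iv); the remaining constraints have slack.

(i) and (iv)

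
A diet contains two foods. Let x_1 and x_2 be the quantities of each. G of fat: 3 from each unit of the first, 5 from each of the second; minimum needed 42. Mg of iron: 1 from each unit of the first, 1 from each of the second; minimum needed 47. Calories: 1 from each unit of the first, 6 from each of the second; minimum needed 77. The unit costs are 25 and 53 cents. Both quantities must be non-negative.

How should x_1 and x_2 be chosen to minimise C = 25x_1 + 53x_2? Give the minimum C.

Corner points and C = 25x_1 + 53x_2:
  (0, 47) → C = 2491
  (77, 0) → C = 1925
  (41, 6) → C = 1343
The feasible region is unbounded (it extends along (0, 1), (1, 0)), but C strictly increases along every unbounded feasible direction, so there is no improving ray and the minimum is attained at a vertex.

The optimum lies where x_1 + x_2 = 47 and x_1 + 6x_2 = 77.
Solving simultaneously gives x_1 = 41, x_2 = 6.

x_1 = 41, x_2 = 6, minimum C = 1343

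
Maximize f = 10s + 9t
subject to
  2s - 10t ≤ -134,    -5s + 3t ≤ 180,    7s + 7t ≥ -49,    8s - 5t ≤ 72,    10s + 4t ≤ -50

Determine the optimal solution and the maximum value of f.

s = -87/5, t = 31, maximum f = 105

Corner points and f = 10s + 9t:
  (-17, 10) → f = -80
  (-259/27, 310/27) → f = 200/27
  (-201/8, 145/8) → f = -705/8
  (-87/5, 31) → f = 105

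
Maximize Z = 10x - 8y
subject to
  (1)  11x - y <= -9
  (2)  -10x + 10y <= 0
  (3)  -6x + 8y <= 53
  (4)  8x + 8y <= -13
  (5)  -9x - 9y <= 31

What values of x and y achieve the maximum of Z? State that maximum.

x = -28/27, y = -65/27, maximum Z = 80/9

Extreme points and Z = 10x - 8y:
  (-9/10, -9/10) → Z = -9/5
  (-28/27, -65/27) → Z = 80/9
  (-31/18, -31/18) → Z = -31/9

At the optimal vertex, 11x - y = -9 and -9x - 9y = 31.
Solving simultaneously gives x = -28/27, y = -65/27.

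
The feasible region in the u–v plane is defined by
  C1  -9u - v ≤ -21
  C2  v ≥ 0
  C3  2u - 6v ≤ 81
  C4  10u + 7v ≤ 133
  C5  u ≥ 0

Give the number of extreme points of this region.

3

Pairwise boundary intersections that survive every other constraint:
  (7/3, 0)
  (14/53, 987/53)
  (133/10, 0)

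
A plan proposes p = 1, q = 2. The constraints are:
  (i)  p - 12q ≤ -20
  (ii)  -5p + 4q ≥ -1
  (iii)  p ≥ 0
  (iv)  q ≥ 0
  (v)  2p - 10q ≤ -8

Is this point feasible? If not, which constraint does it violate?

(i): -23 ≤ -20 ✓
(ii): 3 ≥ -1 ✓
(iii): 1 ≥ 0 ✓
(iv): 2 ≥ 0 ✓
(v): -18 ≤ -8 ✓

feasible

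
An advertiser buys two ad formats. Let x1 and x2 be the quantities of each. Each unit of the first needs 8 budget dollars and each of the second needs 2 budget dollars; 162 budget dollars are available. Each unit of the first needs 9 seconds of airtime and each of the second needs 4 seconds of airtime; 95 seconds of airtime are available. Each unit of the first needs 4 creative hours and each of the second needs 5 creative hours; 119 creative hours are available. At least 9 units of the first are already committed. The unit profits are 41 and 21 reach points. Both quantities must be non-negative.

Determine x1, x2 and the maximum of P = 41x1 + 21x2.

x1 = 9, x2 = 7/2, maximum P = 885/2

The binding constraints are 9x1 + 4x2 = 95 and x1 = 9.
Solving simultaneously gives x1 = 9, x2 = 7/2.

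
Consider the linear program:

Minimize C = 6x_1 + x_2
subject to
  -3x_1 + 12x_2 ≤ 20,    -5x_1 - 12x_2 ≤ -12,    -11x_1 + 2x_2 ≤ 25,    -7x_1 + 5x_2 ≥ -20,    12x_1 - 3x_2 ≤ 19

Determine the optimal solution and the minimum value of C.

Feasible corners and C = 6x_1 + x_2:
  (-1, 17/12) → C = -55/12
  (32/15, 11/5) → C = 15
  (88/53, 49/159) → C = 1633/159

x_1 = -1, x_2 = 17/12, minimum C = -55/12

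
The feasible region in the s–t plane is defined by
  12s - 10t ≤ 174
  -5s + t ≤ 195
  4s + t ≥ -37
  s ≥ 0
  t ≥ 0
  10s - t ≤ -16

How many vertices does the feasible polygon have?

The feasible vertices (each the meet of two boundaries and inside every other half-plane) are:
  (0, 195)
  (179/5, 374)
  (0, 16)

3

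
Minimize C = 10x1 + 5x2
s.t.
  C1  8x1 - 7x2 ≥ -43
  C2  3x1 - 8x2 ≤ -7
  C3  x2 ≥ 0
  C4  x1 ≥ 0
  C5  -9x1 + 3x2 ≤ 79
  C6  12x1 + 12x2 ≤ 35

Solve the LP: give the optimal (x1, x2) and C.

x1 = 0, x2 = 7/8, minimum C = 35/8

Corner points and C = 10x1 + 5x2:
  (0, 7/8) → C = 35/8
  (49/33, 63/44) → C = 2905/132
  (0, 35/12) → C = 175/12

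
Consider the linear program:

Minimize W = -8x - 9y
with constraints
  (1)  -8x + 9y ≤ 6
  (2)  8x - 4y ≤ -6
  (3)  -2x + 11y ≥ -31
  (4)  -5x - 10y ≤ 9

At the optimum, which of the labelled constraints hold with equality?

(1) and (2)

Feasible corners and W = -8x - 9y:
  (-3/4, 0) → W = 6
  (-141/125, -42/125) → W = 1506/125
  (-24/25, -21/50) → W = 573/50

The minimum is at (-3/4, 0). Substituting into each constraint, equality holds for (1) and (2); the remaining constraints have slack.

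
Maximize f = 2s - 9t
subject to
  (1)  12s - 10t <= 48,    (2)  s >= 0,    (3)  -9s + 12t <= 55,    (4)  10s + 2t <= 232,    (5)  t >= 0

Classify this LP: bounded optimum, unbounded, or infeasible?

bounded optimum

Extreme points and f = 2s - 9t:
  (604/31, 576/31) → f = -3976/31
  (4, 0) → f = 8
  (0, 55/12) → f = -165/4
  (0, 0) → f = 0
  (1337/69, 1319/69) → f = -9197/69
The feasible region has finitely many vertices and no improving ray; the maximum is 8 at (4, 0).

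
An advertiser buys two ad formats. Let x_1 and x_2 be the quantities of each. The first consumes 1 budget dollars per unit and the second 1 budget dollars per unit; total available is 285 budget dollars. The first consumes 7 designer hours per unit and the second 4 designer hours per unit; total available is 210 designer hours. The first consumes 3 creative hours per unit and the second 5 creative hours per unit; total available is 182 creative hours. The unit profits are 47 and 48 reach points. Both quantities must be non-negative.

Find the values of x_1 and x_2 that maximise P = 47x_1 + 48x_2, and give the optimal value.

x_1 = 14, x_2 = 28, maximum P = 2002

Corner points and P = 47x_1 + 48x_2:
  (0, 0) → P = 0
  (0, 182/5) → P = 8736/5
  (30, 0) → P = 1410
  (14, 28) → P = 2002

The binding constraints are 7x_1 + 4x_2 = 210 and 3x_1 + 5x_2 = 182.
Solving simultaneously gives x_1 = 14, x_2 = 28.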